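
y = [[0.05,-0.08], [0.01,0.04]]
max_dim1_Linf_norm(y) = 0.08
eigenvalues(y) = [(0.04+0.03j), (0.04-0.03j)]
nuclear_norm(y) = 0.13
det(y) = 0.00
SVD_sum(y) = [[0.04, -0.08], [-0.01, 0.03]] + [[0.01, 0.00], [0.02, 0.01]]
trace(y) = 0.09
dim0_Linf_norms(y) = [0.05, 0.08]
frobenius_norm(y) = 0.10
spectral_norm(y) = 0.10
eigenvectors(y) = [[0.94+0.00j, 0.94-0.00j], [0.06-0.33j, (0.06+0.33j)]]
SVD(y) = [[-0.95, 0.32], [0.32, 0.95]] @ diag([0.09899494936611666, 0.0282842712474619]) @ [[-0.45,0.89], [0.89,0.45]]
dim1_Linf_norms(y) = [0.08, 0.04]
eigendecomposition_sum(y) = [[0.02+0.01j, -0.04+0.06j], [0.00-0.01j, 0.02+0.02j]] + [[(0.03-0.01j), (-0.04-0.06j)], [0.01+0.01j, 0.02-0.02j]]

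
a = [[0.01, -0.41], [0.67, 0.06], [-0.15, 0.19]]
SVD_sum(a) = [[-0.0, -0.00], [0.67, 0.02], [-0.14, -0.0]] + [[0.01,-0.41], [-0.0,0.04], [-0.01,0.19]]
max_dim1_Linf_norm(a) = 0.67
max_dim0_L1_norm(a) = 0.83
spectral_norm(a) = 0.69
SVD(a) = [[0.0, 0.90], [-0.98, -0.09], [0.21, -0.43]] @ diag([0.6868179199377434, 0.4556107382979373]) @ [[-1.00, -0.03],[0.03, -1.0]]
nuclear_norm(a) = 1.14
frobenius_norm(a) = 0.82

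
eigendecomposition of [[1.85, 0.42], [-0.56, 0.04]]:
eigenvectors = [[0.95,-0.24], [-0.32,0.97]]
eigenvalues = [1.71, 0.18]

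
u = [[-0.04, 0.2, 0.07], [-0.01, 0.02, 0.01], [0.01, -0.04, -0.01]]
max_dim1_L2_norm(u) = 0.22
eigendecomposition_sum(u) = [[-0.02+0.01j,0.10+0.05j,(0.03+0.01j)], [-0.00-0.00j,(0.01+0.03j),(0.01+0.01j)], [0.00-0.00j,-0.02-0.01j,(-0.01-0j)]] + [[-0.02-0.01j, 0.10-0.05j, (0.03-0.01j)], [(-0+0j), 0.01-0.03j, (0.01-0.01j)], [0j, (-0.02+0.01j), -0.01+0.00j]] + [[0j, 0.00-0.00j, -0j],[(-0-0j), -0.00+0.00j, -0.00+0.00j],[0.00+0.00j, 0.00-0.00j, -0j]]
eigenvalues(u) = [(-0.02+0.03j), (-0.02-0.03j), 0j]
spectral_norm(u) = 0.22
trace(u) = -0.03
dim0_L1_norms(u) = [0.06, 0.26, 0.09]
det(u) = 0.00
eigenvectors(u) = [[0.95+0.00j, (0.95-0j), 0.57+0.00j], [0.18+0.16j, (0.18-0.16j), -0.15+0.00j], [(-0.21-0.02j), -0.21+0.02j, 0.81+0.00j]]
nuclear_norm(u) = 0.23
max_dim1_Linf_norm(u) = 0.2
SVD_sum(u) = [[-0.04, 0.20, 0.07],[-0.0, 0.02, 0.01],[0.01, -0.04, -0.01]] + [[0.00, 0.0, -0.00], [-0.01, -0.00, 0.0], [0.00, 0.0, -0.0]] + [[0.0,-0.0,0.00], [0.00,-0.00,0.00], [0.0,-0.00,0.0]]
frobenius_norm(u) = 0.22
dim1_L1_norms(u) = [0.31, 0.04, 0.06]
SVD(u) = [[-0.98, 0.12, 0.18], [-0.11, -0.99, 0.07], [0.19, 0.05, 0.98]] @ diag([0.22100103683263977, 0.006341278567782492, 0.004281343833890365]) @ [[0.19, -0.93, -0.32], [0.89, 0.30, -0.33], [0.41, -0.22, 0.89]]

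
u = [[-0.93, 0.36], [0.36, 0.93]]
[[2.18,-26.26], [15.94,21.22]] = u @ [[3.73,32.24], [15.70,10.34]]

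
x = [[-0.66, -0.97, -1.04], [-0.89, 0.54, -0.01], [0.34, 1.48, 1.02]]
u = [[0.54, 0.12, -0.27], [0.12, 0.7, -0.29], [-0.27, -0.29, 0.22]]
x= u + [[-1.2,  -1.09,  -0.77], [-1.01,  -0.16,  0.28], [0.61,  1.77,  0.80]]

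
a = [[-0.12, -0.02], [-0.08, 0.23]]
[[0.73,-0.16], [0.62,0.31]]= a @ [[-6.19, 1.08], [0.55, 1.72]]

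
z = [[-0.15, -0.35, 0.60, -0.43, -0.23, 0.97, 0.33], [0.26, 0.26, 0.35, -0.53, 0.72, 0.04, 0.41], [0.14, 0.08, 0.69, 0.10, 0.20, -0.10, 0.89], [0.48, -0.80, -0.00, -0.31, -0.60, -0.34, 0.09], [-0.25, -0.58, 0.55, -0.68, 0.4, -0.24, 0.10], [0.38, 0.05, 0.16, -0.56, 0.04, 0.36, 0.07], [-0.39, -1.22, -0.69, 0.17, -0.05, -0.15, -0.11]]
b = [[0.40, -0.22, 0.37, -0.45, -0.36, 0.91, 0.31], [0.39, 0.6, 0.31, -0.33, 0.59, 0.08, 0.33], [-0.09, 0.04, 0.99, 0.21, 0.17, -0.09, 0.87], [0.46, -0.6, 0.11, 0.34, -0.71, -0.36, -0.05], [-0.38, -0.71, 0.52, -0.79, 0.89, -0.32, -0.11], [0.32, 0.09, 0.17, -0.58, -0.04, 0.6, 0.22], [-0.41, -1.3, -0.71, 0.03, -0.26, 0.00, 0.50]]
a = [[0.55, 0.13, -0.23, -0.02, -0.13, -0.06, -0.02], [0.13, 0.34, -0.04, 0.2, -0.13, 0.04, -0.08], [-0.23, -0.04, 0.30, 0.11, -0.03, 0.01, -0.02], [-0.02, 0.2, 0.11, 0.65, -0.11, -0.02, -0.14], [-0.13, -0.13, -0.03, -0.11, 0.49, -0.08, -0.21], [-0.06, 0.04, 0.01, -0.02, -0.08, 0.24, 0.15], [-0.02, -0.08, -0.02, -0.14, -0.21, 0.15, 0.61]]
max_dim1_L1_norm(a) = 1.25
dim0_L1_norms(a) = [1.14, 0.96, 0.74, 1.25, 1.18, 0.6, 1.23]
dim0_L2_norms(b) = [0.97, 1.72, 1.42, 1.2, 1.37, 1.2, 1.13]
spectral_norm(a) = 0.88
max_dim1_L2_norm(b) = 1.64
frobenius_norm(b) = 3.46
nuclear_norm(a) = 3.18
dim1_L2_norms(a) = [0.63, 0.45, 0.4, 0.71, 0.58, 0.3, 0.68]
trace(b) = 4.32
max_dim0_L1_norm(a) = 1.25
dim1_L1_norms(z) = [3.06, 2.57, 2.2, 2.62, 2.8, 1.62, 2.78]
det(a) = 0.00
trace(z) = 1.14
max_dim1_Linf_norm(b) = 1.3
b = z + a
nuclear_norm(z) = 7.20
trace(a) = 3.18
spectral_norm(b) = 2.01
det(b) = -0.31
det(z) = 0.00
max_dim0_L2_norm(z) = 1.63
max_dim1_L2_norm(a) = 0.71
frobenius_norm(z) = 3.17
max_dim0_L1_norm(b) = 3.56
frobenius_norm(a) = 1.47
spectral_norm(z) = 1.96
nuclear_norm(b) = 8.01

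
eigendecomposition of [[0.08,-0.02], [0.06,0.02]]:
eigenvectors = [[(0.43+0.25j), (0.43-0.25j)], [(0.87+0j), 0.87-0.00j]]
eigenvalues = [(0.05+0.02j), (0.05-0.02j)]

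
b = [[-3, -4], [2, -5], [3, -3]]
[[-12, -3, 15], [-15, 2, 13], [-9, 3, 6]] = b@[[0, 1, -1], [3, 0, -3]]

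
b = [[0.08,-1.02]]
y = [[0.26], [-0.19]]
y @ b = [[0.02, -0.27], [-0.02, 0.19]]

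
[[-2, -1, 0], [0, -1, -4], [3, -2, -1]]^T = [[-2, 0, 3], [-1, -1, -2], [0, -4, -1]]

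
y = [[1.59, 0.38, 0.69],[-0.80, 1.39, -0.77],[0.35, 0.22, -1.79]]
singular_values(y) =[2.33, 1.63, 1.26]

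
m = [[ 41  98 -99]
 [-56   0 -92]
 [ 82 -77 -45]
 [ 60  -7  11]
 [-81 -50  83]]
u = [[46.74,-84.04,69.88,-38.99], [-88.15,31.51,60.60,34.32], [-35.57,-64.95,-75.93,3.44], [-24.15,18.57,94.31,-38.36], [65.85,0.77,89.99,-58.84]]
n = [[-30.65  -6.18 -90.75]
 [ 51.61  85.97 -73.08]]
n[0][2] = -90.75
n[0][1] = -6.18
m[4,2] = 83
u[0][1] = -84.04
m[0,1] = 98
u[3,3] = -38.36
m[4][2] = 83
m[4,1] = -50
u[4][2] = 89.99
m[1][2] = -92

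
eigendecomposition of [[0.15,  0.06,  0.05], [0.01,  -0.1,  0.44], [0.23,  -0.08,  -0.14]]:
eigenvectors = [[0.76+0.00j, (-0.07-0.12j), (-0.07+0.12j)], [0.54+0.00j, 0.89+0.00j, 0.89-0.00j], [0.37+0.00j, -0.11+0.43j, (-0.11-0.43j)]]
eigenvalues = [(0.22+0j), (-0.15+0.21j), (-0.15-0.21j)]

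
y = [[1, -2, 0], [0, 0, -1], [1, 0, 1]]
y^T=[[1, 0, 1], [-2, 0, 0], [0, -1, 1]]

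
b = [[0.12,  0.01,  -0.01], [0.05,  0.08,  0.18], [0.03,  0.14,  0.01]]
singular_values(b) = [0.22, 0.12, 0.11]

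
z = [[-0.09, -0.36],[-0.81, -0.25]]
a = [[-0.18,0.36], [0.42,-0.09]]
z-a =[[0.09, -0.72], [-1.23, -0.16]]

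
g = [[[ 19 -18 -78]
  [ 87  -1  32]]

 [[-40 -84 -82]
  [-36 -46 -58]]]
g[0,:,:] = [[19, -18, -78], [87, -1, 32]]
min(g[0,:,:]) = -78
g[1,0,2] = -82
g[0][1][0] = 87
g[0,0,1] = -18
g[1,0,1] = -84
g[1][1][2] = -58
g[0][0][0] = 19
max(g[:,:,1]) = -1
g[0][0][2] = -78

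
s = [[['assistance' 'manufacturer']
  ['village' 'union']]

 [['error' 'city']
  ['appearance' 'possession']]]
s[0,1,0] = 'village'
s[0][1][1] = 'union'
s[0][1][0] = 'village'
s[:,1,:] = [['village', 'union'], ['appearance', 'possession']]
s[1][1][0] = 'appearance'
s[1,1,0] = 'appearance'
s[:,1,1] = ['union', 'possession']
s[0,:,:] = [['assistance', 'manufacturer'], ['village', 'union']]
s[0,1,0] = 'village'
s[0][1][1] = 'union'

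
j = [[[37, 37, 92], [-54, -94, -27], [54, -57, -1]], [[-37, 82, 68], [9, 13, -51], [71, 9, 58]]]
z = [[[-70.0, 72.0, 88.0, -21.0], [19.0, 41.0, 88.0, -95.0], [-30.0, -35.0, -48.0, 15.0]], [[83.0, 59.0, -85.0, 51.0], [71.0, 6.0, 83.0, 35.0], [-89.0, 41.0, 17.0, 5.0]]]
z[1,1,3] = 35.0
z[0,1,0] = 19.0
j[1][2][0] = 71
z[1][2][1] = 41.0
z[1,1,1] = 6.0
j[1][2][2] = 58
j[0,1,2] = -27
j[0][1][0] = -54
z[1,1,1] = 6.0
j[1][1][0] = 9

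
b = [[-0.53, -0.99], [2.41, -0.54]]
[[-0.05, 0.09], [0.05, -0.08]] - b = [[0.48,1.08], [-2.36,0.46]]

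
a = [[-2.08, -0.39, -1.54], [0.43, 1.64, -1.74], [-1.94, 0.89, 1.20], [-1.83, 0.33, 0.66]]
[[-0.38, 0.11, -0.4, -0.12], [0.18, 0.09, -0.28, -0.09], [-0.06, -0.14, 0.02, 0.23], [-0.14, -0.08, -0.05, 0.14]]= a@[[0.12,0.01,0.08,-0.03], [0.13,-0.03,-0.02,0.06], [0.05,-0.08,0.16,0.10]]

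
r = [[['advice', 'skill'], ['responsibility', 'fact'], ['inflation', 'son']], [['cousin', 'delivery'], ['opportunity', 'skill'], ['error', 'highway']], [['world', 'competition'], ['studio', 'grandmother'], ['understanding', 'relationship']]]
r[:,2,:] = [['inflation', 'son'], ['error', 'highway'], ['understanding', 'relationship']]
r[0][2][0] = 'inflation'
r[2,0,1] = 'competition'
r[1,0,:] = ['cousin', 'delivery']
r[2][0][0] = 'world'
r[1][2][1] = 'highway'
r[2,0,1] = 'competition'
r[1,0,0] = 'cousin'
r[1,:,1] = ['delivery', 'skill', 'highway']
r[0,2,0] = 'inflation'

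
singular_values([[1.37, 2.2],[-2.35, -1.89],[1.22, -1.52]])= [3.93, 2.03]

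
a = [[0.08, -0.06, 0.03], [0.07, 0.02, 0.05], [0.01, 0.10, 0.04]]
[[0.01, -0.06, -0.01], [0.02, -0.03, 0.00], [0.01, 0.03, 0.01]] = a @ [[0.26, -0.58, 0.29], [0.08, 0.26, 0.24], [-0.05, 0.13, -0.46]]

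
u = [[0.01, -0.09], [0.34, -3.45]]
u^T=[[0.01, 0.34], [-0.09, -3.45]]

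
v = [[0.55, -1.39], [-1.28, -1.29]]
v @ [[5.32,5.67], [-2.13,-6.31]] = [[5.89, 11.89],[-4.06, 0.88]]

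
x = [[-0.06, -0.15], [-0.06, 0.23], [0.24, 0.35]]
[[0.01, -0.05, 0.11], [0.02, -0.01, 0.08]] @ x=[[0.03,0.03], [0.02,0.02]]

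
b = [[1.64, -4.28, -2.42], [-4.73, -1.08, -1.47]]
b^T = [[1.64, -4.73], [-4.28, -1.08], [-2.42, -1.47]]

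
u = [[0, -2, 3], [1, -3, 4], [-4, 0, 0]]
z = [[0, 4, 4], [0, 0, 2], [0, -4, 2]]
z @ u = [[-12, -12, 16], [-8, 0, 0], [-12, 12, -16]]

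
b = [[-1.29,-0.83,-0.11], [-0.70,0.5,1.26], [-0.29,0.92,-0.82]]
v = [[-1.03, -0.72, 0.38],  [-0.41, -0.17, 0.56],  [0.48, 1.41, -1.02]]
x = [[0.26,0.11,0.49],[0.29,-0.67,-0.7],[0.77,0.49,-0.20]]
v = x + b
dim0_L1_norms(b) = [2.28, 2.25, 2.19]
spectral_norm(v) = 2.21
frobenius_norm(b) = 2.51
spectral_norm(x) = 1.08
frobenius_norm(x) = 1.49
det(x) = 0.39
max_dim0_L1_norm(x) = 1.39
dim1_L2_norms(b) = [1.54, 1.53, 1.27]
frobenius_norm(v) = 2.34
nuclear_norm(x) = 2.41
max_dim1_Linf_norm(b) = 1.29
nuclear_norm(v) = 3.26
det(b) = 2.86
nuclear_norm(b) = 4.30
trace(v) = -2.22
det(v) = 0.55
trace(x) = -0.61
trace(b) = -1.61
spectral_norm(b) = 1.69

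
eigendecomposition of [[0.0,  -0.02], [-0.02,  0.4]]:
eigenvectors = [[-1.00, 0.05], [-0.05, -1.00]]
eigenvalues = [-0.0, 0.4]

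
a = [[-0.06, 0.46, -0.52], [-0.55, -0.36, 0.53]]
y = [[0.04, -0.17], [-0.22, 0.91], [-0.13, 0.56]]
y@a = [[0.09, 0.08, -0.11], [-0.49, -0.43, 0.60], [-0.30, -0.26, 0.36]]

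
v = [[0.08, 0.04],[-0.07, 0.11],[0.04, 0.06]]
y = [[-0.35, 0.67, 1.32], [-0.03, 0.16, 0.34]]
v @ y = [[-0.03,0.06,0.12], [0.02,-0.03,-0.06], [-0.02,0.04,0.07]]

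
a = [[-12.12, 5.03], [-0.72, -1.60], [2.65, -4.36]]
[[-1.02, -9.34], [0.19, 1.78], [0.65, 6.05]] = a@[[0.03, 0.26], [-0.13, -1.23]]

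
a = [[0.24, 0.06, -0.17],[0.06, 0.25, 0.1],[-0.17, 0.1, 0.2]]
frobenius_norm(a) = 0.50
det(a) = -0.00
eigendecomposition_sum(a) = [[-0.00, 0.0, -0.00], [0.00, -0.00, 0.00], [-0.0, 0.0, -0.0]] + [[0.19, -0.05, -0.19], [-0.05, 0.02, 0.05], [-0.19, 0.05, 0.19]] + [[0.05, 0.11, 0.02],[0.11, 0.24, 0.04],[0.02, 0.04, 0.01]]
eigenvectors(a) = [[0.59, -0.69, 0.43], [-0.41, 0.2, 0.89], [0.70, 0.7, 0.17]]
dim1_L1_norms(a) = [0.47, 0.41, 0.47]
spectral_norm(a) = 0.40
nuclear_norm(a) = 0.70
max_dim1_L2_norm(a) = 0.3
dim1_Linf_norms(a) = [0.24, 0.25, 0.2]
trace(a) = 0.69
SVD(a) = [[-0.69, -0.43, 0.59], [0.20, -0.89, -0.41], [0.7, -0.17, 0.7]] @ diag([0.3955131775442259, 0.2977560055328493, 0.0032691830770752673]) @ [[-0.69, 0.2, 0.7], [-0.43, -0.89, -0.17], [-0.59, 0.41, -0.7]]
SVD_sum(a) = [[0.19, -0.05, -0.19], [-0.05, 0.02, 0.05], [-0.19, 0.05, 0.19]] + [[0.05,0.11,0.02], [0.11,0.24,0.04], [0.02,0.04,0.01]] + [[-0.00, 0.0, -0.0], [0.00, -0.00, 0.00], [-0.00, 0.00, -0.0]]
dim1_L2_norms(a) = [0.3, 0.28, 0.28]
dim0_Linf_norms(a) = [0.24, 0.25, 0.2]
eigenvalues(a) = [-0.0, 0.4, 0.3]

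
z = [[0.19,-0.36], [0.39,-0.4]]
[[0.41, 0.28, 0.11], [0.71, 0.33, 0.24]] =z@[[1.45,0.10,0.7], [-0.36,-0.73,0.07]]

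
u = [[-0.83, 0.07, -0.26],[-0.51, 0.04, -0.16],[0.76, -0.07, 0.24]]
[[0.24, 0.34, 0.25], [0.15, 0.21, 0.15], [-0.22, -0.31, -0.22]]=u@[[-0.10,-0.31,-0.22], [0.35,-0.04,-0.74], [-0.50,-0.32,-0.44]]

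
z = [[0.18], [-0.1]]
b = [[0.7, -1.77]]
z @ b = [[0.13, -0.32],  [-0.07, 0.18]]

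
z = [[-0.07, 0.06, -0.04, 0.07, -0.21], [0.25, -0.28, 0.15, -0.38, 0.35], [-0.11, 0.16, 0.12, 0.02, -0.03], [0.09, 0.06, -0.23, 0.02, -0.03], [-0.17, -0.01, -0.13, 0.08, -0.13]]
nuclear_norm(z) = 1.40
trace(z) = -0.34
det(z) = -0.00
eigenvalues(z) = [(-0.4+0j), (-0.14+0.11j), (-0.14-0.11j), (0.17+0.03j), (0.17-0.03j)]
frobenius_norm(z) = 0.82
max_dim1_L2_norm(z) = 0.66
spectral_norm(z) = 0.73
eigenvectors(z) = [[-0.28+0.00j, (0.05+0.13j), (0.05-0.13j), (-0.29+0.18j), -0.29-0.18j], [(0.84+0j), (-0.67+0j), (-0.67-0j), -0.32-0.02j, (-0.32+0.02j)], [(-0.32+0j), (0.33+0.18j), (0.33-0.18j), (-0.54+0j), (-0.54-0j)], [-0.25+0.00j, (0.37+0.48j), 0.37-0.48j, (0.44+0.03j), 0.44-0.03j], [-0.22+0.00j, (-0.05+0.14j), -0.05-0.14j, 0.52-0.15j, (0.52+0.15j)]]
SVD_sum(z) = [[-0.09,  0.09,  -0.06,  0.12,  -0.13],[0.27,  -0.26,  0.17,  -0.35,  0.37],[-0.04,  0.04,  -0.03,  0.06,  -0.06],[-0.03,  0.03,  -0.02,  0.04,  -0.04],[-0.09,  0.09,  -0.06,  0.11,  -0.12]] + [[0.00,-0.00,-0.0,-0.00,-0.00],[0.01,-0.00,-0.01,-0.0,-0.00],[-0.07,0.04,0.17,0.0,0.01],[0.09,-0.05,-0.2,-0.00,-0.01],[0.02,-0.01,-0.05,-0.0,-0.00]] + [[-0.02, -0.03, -0.0, -0.0, -0.01], [-0.02, -0.03, -0.0, -0.0, -0.01], [0.03, 0.05, 0.0, 0.01, 0.02], [0.05, 0.07, 0.0, 0.01, 0.02], [-0.07, -0.1, -0.0, -0.01, -0.03]] + [[0.05, -0.01, 0.03, -0.02, -0.07],[0.01, -0.0, 0.0, -0.0, -0.01],[-0.01, 0.00, -0.0, 0.00, 0.01],[-0.00, 0.00, -0.0, 0.00, 0.00],[-0.02, 0.00, -0.01, 0.01, 0.03]] + [[-0.01,0.01,-0.01,-0.02,-0.00], [-0.01,0.01,-0.01,-0.03,-0.0], [-0.02,0.02,-0.01,-0.05,-0.01], [-0.01,0.01,-0.01,-0.03,-0.0], [-0.01,0.01,-0.01,-0.03,-0.00]]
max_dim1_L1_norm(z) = 1.41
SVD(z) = [[-0.30, 0.01, 0.22, 0.89, -0.27], [0.89, 0.05, 0.2, 0.14, -0.38], [-0.14, -0.62, -0.36, -0.15, -0.66], [-0.10, 0.76, -0.5, -0.04, -0.41], [-0.29, 0.19, 0.73, -0.41, -0.42]] @ diag([0.7342787142250313, 0.2992101122875096, 0.17427432625344355, 0.10463105545965105, 0.08881936716301447]) @ [[0.41,  -0.40,  0.26,  -0.53,  0.57], [0.39,  -0.23,  -0.89,  -0.00,  -0.04], [-0.54,  -0.79,  -0.02,  -0.11,  -0.26], [0.51,  -0.07,  0.28,  -0.25,  -0.77], [0.35,  -0.39,  0.25,  0.81,  0.10]]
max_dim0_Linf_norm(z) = 0.38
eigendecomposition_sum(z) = [[-0.17-0.00j, (0.05+0j), (-0.03+0j), 0.11-0.00j, (-0.19+0j)],[0.52+0.00j, (-0.15-0j), (0.08-0j), (-0.33+0j), 0.56-0.00j],[(-0.2-0j), 0.06+0.00j, -0.03+0.00j, 0.13-0.00j, -0.21+0.00j],[(-0.15-0j), 0.04+0.00j, -0.02+0.00j, 0.10-0.00j, (-0.17+0j)],[-0.14-0.00j, 0.04+0.00j, -0.02+0.00j, (0.09-0j), (-0.15+0j)]] + [[(0.02+0.02j), 0.00+0.02j, -0.01+0.01j, (-0.02+0.01j), 0.02+0.02j], [-0.11+0.04j, (-0.08-0.03j), -0.02-0.05j, (-0.01-0.1j), (-0.12+0.04j)], [(0.07+0.01j), (0.03+0.03j), (-0.01+0.03j), -0.02+0.05j, (0.07+0.01j)], [(0.09+0.05j), (0.03+0.07j), (-0.03+0.04j), -0.07+0.06j, (0.09+0.07j)], [0.00+0.03j, (-0.01+0.01j), (-0.01-0j), (-0.02-0.01j), (-0+0.03j)]] + [[0.02-0.02j, 0.00-0.02j, -0.01-0.01j, -0.02-0.01j, 0.02-0.02j], [-0.11-0.04j, -0.08+0.03j, -0.02+0.05j, -0.01+0.10j, (-0.12-0.04j)], [0.07-0.01j, 0.03-0.03j, -0.01-0.03j, (-0.02-0.05j), 0.07-0.01j], [(0.09-0.05j), 0.03-0.07j, -0.03-0.04j, -0.07-0.06j, 0.09-0.07j], [0.00-0.03j, -0.01-0.01j, (-0.01+0j), (-0.02+0.01j), -0.00-0.03j]] + [[(0.03+0.08j), -0.02j, -0.09j, -0.00+0.03j, -0.03-0.07j],[(-0.02+0.08j), 0.01-0.01j, (0.05-0.07j), (-0.02+0.02j), 0.02-0.07j],[-0.02+0.14j, (0.02-0.02j), (0.08-0.13j), -0.03+0.04j, 0.02-0.12j],[0.03-0.11j, -0.02+0.01j, (-0.07+0.1j), 0.03-0.03j, (-0.02+0.09j)],[-0.02-0.14j, -0.01+0.02j, (-0.04+0.14j), 0.02-0.05j, (0.01+0.12j)]] + [[0.03-0.08j,  0.00+0.02j,  0.00+0.09j,  (-0-0.03j),  -0.03+0.07j],[-0.02-0.08j,  (0.01+0.01j),  0.05+0.07j,  -0.02-0.02j,  0.02+0.07j],[-0.02-0.14j,  (0.02+0.02j),  (0.08+0.13j),  (-0.03-0.04j),  0.02+0.12j],[0.03+0.11j,  (-0.02-0.01j),  -0.07-0.10j,  0.03+0.03j,  -0.02-0.09j],[-0.02+0.14j,  -0.01-0.02j,  -0.04-0.14j,  (0.02+0.05j),  (0.01-0.12j)]]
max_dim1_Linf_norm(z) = 0.38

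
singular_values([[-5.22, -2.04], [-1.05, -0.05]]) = [5.69, 0.33]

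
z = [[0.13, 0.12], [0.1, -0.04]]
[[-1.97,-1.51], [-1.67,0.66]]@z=[[-0.41, -0.18], [-0.15, -0.23]]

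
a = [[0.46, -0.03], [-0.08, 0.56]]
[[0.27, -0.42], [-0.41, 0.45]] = a @ [[0.55,-0.87], [-0.65,0.68]]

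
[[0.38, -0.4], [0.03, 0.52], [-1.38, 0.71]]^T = [[0.38, 0.03, -1.38], [-0.40, 0.52, 0.71]]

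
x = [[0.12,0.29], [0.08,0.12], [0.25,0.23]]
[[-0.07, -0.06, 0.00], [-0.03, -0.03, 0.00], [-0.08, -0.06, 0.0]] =x@[[-0.16,  -0.13,  0.01],[-0.18,  -0.14,  0.01]]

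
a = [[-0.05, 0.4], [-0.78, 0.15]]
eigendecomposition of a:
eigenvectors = [[(-0.1+0.57j), -0.10-0.57j],[-0.81+0.00j, -0.81-0.00j]]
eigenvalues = [(0.05+0.55j), (0.05-0.55j)]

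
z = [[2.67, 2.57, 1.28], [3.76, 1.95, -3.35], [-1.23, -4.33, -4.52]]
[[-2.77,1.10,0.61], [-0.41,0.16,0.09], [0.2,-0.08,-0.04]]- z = [[-5.44,-1.47,-0.67], [-4.17,-1.79,3.44], [1.43,4.25,4.48]]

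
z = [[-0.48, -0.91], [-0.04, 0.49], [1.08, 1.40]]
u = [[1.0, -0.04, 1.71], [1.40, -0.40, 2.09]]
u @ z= [[1.37,1.46], [1.60,1.46]]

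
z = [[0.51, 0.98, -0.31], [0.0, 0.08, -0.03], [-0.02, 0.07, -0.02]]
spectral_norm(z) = 1.15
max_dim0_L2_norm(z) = 0.99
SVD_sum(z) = [[0.51, 0.98, -0.31],[0.03, 0.07, -0.02],[0.02, 0.05, -0.02]] + [[0.0, -0.00, 0.00], [-0.03, 0.02, -0.01], [-0.04, 0.02, -0.01]] + [[-0.0, 0.00, 0.00],[0.00, -0.00, -0.00],[-0.0, 0.0, 0.00]]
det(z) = 0.00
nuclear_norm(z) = 1.22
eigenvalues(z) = [(0.52+0j), (0.02+0.01j), (0.02-0.01j)]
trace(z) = 0.57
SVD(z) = [[-1.00, 0.08, 0.02], [-0.07, -0.6, -0.8], [-0.05, -0.80, 0.60]] @ diag([1.151362799705132, 0.06277462625405637, 0.004801015915933101]) @ [[-0.44, -0.86, 0.27], [0.9, -0.41, 0.15], [-0.02, 0.31, 0.95]]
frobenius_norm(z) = 1.15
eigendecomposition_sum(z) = [[0.51-0.00j,1.07+0.00j,(-0.35-0j)],[0.00-0.00j,0.00+0.00j,-0.00-0.00j],[-0.02+0.00j,-0.04-0.00j,(0.01+0j)]] + [[-0j,-0.04+0.03j,0.02-0.02j], [(-0+0j),0.04-0.05j,-0.01+0.03j], [(-0+0j),0.05-0.11j,(-0.02+0.06j)]] + [[0.00+0.00j, (-0.04-0.03j), 0.02+0.02j], [(-0-0j), (0.04+0.05j), -0.01-0.03j], [(-0-0j), (0.05+0.11j), -0.02-0.06j]]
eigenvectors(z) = [[(-1+0j), (-0.31-0.18j), -0.31+0.18j], [(-0+0j), 0.42+0.08j, 0.42-0.08j], [(0.04+0j), (0.83+0j), (0.83-0j)]]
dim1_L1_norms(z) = [1.8, 0.11, 0.11]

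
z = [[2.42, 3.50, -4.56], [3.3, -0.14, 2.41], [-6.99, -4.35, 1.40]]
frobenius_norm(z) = 11.20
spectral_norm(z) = 9.91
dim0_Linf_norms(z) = [6.99, 4.35, 4.56]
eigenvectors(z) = [[0.66, 0.61, -0.41],[0.05, -0.76, 0.84],[-0.75, 0.20, 0.36]]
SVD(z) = [[-0.53, 0.65, 0.55], [-0.17, -0.71, 0.68], [0.83, 0.27, 0.49]] @ diag([9.911301792509379, 5.194244062816707, 0.382394290875003]) @ [[-0.77, -0.55, 0.32], [-0.51, 0.23, -0.83], [0.38, -0.8, -0.46]]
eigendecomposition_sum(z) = [[5.02, 3.44, -2.27], [0.36, 0.24, -0.16], [-5.69, -3.90, 2.57]] + [[-2.97, -0.33, -2.64], [3.70, 0.41, 3.29], [-0.97, -0.11, -0.86]] + [[0.37, 0.39, 0.35], [-0.76, -0.80, -0.72], [-0.32, -0.34, -0.31]]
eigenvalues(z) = [7.84, -3.43, -0.73]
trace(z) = 3.68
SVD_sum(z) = [[4.05, 2.88, -1.67], [1.32, 0.94, -0.54], [-6.36, -4.52, 2.63]] + [[-1.71, 0.79, -2.79], [1.89, -0.87, 3.07], [-0.7, 0.32, -1.14]] + [[0.08,-0.17,-0.10], [0.1,-0.21,-0.12], [0.07,-0.15,-0.09]]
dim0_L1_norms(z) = [12.71, 7.99, 8.37]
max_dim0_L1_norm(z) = 12.71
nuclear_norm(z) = 15.49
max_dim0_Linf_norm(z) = 6.99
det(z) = 19.69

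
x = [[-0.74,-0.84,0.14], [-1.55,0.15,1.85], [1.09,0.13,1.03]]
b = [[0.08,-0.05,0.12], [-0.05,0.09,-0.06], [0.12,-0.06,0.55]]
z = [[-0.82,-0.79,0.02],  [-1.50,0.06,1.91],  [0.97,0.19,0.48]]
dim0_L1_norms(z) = [3.29, 1.04, 2.41]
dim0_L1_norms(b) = [0.25, 0.2, 0.73]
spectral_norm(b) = 0.59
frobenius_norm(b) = 0.60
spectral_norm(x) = 2.49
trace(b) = 0.72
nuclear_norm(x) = 4.86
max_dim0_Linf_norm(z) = 1.91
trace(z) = -0.28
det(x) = -3.02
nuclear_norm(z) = 4.38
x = b + z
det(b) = 0.00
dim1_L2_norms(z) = [1.14, 2.43, 1.1]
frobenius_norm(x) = 3.06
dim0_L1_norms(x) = [3.38, 1.12, 3.02]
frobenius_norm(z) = 2.90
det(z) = -1.77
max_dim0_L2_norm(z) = 1.97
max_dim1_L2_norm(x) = 2.42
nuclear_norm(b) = 0.72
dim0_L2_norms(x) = [2.03, 0.86, 2.12]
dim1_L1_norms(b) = [0.25, 0.2, 0.73]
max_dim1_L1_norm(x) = 3.55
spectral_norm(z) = 2.51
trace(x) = 0.44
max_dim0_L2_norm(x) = 2.12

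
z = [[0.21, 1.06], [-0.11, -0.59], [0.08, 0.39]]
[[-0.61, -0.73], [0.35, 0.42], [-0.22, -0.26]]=z @[[1.79, 2.15], [-0.93, -1.11]]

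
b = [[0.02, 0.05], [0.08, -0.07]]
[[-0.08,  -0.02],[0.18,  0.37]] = b @ [[0.64, 3.20], [-1.91, -1.64]]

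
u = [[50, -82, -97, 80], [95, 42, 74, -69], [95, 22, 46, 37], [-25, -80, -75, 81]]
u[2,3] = 37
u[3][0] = -25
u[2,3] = 37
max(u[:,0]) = 95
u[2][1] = 22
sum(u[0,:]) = -49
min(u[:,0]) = -25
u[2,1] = 22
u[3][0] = -25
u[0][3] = 80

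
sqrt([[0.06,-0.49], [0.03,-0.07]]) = [[0.37, -1.11], [0.07, 0.07]]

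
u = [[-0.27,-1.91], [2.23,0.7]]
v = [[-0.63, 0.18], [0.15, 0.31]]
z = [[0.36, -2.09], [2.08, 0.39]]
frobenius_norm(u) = 3.03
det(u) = 4.07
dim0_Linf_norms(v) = [0.63, 0.31]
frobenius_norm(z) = 3.00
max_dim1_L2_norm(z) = 2.12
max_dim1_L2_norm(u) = 2.34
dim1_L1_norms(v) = [0.81, 0.46]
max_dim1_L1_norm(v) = 0.81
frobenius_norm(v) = 0.74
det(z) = 4.49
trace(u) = 0.43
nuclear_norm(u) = 4.16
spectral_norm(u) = 2.59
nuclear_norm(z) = 4.24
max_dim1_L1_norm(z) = 2.47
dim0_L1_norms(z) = [2.44, 2.48]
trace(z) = 0.75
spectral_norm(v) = 0.66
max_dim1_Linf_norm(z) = 2.09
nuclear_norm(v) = 1.00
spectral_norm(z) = 2.13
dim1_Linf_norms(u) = [1.91, 2.23]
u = z + v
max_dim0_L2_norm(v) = 0.65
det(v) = -0.22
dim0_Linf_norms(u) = [2.23, 1.91]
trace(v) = -0.32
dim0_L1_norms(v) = [0.78, 0.49]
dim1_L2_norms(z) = [2.12, 2.12]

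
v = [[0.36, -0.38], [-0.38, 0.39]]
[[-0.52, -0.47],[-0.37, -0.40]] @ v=[[-0.01, 0.01], [0.02, -0.02]]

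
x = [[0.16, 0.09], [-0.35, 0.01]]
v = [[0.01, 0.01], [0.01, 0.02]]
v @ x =[[-0.00, 0.00],[-0.01, 0.0]]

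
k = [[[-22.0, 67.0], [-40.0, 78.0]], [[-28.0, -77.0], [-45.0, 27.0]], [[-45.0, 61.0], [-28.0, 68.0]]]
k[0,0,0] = -22.0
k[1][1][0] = -45.0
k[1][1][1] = 27.0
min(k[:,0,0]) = -45.0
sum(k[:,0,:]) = -44.0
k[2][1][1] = 68.0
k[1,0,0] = -28.0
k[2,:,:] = [[-45.0, 61.0], [-28.0, 68.0]]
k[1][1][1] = 27.0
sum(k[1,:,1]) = -50.0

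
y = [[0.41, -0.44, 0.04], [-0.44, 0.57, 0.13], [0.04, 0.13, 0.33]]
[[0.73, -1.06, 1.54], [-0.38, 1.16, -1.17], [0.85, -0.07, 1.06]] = y @ [[0.86, -1.62, 3.41], [-0.61, 0.86, -0.07], [2.70, -0.34, 2.83]]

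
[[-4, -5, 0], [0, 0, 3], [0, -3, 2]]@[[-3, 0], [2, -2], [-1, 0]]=[[2, 10], [-3, 0], [-8, 6]]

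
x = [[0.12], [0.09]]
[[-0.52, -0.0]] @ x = [[-0.06]]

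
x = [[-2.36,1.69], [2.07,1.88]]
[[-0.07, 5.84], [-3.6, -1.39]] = x@[[-0.75, -1.68], [-1.09, 1.11]]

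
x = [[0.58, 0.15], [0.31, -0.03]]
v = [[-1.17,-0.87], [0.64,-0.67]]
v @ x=[[-0.95, -0.15],[0.16, 0.12]]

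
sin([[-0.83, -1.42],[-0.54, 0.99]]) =[[-0.66, -1.07], [-0.41, 0.71]]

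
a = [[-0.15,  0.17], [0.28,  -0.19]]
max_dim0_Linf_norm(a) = 0.28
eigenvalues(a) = [0.05, -0.39]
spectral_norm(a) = 0.40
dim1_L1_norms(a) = [0.32, 0.47]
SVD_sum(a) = [[-0.17, 0.14], [0.26, -0.21]] + [[0.02, 0.03], [0.02, 0.02]]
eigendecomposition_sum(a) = [[0.03, 0.02], [0.03, 0.02]] + [[-0.18,  0.15], [0.25,  -0.21]]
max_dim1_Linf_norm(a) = 0.28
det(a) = -0.02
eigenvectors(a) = [[0.65,-0.58], [0.76,0.81]]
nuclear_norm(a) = 0.45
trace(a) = -0.34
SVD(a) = [[-0.55, 0.83], [0.83, 0.55]] @ diag([0.4045628238135867, 0.04721145610947397]) @ [[0.78, -0.62], [0.62, 0.78]]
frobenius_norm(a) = 0.41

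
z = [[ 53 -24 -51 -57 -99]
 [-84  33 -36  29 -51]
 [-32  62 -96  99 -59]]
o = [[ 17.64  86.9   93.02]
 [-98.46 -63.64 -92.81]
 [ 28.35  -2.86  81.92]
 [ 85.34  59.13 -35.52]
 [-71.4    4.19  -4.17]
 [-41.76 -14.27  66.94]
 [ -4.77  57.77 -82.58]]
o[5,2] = 66.94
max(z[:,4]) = -51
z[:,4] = [-99, -51, -59]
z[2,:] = [-32, 62, -96, 99, -59]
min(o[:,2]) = -92.81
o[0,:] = [17.64, 86.9, 93.02]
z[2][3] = 99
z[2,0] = -32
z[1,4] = -51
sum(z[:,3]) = 71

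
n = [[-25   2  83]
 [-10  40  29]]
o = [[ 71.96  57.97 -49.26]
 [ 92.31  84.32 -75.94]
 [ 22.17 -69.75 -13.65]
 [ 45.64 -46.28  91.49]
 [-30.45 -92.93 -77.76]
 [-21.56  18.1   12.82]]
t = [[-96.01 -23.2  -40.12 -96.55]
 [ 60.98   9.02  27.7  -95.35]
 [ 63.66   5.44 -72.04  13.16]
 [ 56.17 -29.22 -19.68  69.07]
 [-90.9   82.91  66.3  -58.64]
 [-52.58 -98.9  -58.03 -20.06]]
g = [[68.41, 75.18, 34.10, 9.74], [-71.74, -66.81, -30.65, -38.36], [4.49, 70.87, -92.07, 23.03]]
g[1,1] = -66.81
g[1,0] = -71.74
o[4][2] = -77.76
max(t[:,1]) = 82.91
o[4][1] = -92.93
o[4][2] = -77.76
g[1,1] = -66.81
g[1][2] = -30.65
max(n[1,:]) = 40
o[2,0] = 22.17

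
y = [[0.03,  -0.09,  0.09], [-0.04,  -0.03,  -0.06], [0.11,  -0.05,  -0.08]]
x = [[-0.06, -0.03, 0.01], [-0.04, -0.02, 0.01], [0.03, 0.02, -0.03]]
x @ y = [[0.00,0.01,-0.00],[0.00,0.00,-0.0],[-0.0,-0.0,0.0]]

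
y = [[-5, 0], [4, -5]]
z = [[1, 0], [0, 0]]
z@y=[[-5, 0], [0, 0]]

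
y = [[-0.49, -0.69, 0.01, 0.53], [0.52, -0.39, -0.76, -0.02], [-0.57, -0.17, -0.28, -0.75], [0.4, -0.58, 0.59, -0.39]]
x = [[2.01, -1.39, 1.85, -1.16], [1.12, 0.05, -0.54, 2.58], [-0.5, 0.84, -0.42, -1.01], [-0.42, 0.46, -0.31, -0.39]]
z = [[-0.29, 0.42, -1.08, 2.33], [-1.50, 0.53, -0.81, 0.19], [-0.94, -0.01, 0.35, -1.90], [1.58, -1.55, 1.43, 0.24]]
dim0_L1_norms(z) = [4.31, 2.51, 3.67, 4.66]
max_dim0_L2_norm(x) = 3.03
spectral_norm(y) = 1.00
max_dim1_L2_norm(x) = 3.28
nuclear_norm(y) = 3.99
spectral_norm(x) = 3.43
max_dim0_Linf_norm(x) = 2.58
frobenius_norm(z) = 4.66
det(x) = 0.03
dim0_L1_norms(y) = [1.98, 1.83, 1.64, 1.69]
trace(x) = 1.25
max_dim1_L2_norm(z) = 2.65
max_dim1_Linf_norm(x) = 2.58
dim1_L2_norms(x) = [3.28, 2.86, 1.47, 0.8]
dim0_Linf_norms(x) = [2.01, 1.39, 1.85, 2.58]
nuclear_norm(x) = 7.22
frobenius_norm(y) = 2.00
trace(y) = -1.55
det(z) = -0.00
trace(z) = 0.83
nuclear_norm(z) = 7.21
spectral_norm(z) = 3.43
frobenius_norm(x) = 4.66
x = y @ z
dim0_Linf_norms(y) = [0.57, 0.69, 0.76, 0.75]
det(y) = 0.99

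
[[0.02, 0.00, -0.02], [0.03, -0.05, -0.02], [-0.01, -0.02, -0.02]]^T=[[0.02, 0.03, -0.01], [0.00, -0.05, -0.02], [-0.02, -0.02, -0.02]]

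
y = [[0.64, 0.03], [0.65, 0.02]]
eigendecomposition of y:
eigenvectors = [[0.71, -0.05], [0.71, 1.00]]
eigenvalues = [0.67, -0.01]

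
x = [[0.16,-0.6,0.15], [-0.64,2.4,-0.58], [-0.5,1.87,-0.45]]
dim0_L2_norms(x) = [0.83, 3.1, 0.75]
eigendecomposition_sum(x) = [[0.16+0.00j, (-0.6+0j), (0.14-0j)], [(-0.64-0j), (2.4-0j), -0.58+0.00j], [-0.50-0.00j, (1.87-0j), (-0.45+0j)]] + [[0j,(-0+0j),0.00-0.00j], [0j,-0.00+0.00j,0.00-0.00j], [(-0+0j),-0.00-0.00j,0.00+0.00j]] + [[0.00-0.00j,-0.00-0.00j,0.00+0.00j], [0.00-0.00j,-0.00-0.00j,0.00+0.00j], [-0.00-0.00j,-0.00+0.00j,0.00-0.00j]]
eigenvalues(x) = [(2.11+0j), 0j, -0j]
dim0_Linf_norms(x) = [0.64, 2.4, 0.58]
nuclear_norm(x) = 3.30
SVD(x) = [[-0.19,0.93,0.3], [0.77,-0.04,0.63], [0.6,0.36,-0.71]] @ diag([3.295978080520035, 0.005257390989868949, 0.0009233479542897792]) @ [[-0.25, 0.94, -0.23], [-0.14, 0.2, 0.97], [0.96, 0.28, 0.08]]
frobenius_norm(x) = 3.30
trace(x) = 2.11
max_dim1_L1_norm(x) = 3.62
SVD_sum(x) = [[0.16, -0.6, 0.15], [-0.64, 2.40, -0.58], [-0.5, 1.87, -0.45]] + [[-0.00, 0.00, 0.00], [0.0, -0.00, -0.0], [-0.0, 0.00, 0.0]] + [[0.0, 0.00, 0.0], [0.0, 0.00, 0.0], [-0.00, -0.00, -0.0]]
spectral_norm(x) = 3.30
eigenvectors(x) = [[(-0.19+0j), 0.82+0.00j, 0.82-0.00j],  [(0.77+0j), 0.29+0.09j, 0.29-0.09j],  [(0.6+0j), (0.31+0.38j), (0.31-0.38j)]]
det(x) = 0.00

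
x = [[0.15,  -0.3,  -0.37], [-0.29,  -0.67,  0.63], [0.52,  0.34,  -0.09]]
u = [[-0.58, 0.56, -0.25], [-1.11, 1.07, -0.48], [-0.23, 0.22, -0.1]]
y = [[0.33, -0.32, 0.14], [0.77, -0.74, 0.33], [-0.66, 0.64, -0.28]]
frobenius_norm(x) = 1.25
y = x @ u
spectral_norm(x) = 1.09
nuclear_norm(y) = 1.56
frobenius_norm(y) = 1.55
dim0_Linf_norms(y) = [0.77, 0.74, 0.33]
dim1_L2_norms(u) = [0.84, 1.61, 0.33]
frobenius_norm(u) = 1.85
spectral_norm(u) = 1.85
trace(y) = -0.69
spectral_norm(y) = 1.55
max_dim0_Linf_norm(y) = 0.77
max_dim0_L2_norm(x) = 0.81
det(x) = -0.21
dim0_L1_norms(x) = [0.96, 1.31, 1.09]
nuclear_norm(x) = 1.97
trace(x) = -0.61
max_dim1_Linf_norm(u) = 1.11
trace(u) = 0.39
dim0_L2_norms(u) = [1.27, 1.23, 0.55]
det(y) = 0.00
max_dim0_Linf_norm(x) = 0.67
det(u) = 0.00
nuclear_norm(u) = 1.85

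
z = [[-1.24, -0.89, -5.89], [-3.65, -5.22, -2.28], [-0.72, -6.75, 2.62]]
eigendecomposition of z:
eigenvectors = [[0.45+0.00j, (0.79+0j), (0.79-0j)],[(0.75+0j), (-0.19+0.15j), (-0.19-0.15j)],[(0.47+0j), (-0.47-0.31j), -0.47+0.31j]]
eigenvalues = [(-8.85+0j), (2.5+2.17j), (2.5-2.17j)]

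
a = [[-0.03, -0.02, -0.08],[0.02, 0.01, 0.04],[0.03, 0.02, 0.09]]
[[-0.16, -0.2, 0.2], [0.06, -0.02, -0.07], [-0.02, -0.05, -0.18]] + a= [[-0.19,-0.22,0.12],[0.08,-0.01,-0.03],[0.01,-0.03,-0.09]]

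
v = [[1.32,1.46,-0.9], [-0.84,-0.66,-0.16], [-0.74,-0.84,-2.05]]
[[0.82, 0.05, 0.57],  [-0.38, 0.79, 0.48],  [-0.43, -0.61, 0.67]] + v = [[2.14, 1.51, -0.33], [-1.22, 0.13, 0.32], [-1.17, -1.45, -1.38]]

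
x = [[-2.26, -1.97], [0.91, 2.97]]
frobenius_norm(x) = 4.32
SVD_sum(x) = [[-1.54, -2.43], [1.6, 2.53]] + [[-0.72, 0.46], [-0.69, 0.44]]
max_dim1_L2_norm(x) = 3.11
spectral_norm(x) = 4.15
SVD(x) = [[-0.69, 0.72], [0.72, 0.69]] @ diag([4.15128212728816, 1.1850555681730264]) @ [[0.54, 0.84], [-0.84, 0.54]]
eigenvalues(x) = [-1.89, 2.6]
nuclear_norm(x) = 5.34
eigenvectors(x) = [[-0.98,  0.38], [0.18,  -0.93]]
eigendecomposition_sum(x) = [[-2.05,-0.83], [0.38,0.16]] + [[-0.21,-1.14],[0.53,2.81]]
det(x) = -4.92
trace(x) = 0.71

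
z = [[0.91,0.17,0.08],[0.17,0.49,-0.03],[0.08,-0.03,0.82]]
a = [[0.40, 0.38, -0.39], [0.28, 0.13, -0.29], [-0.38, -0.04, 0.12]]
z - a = [[0.51, -0.21, 0.47], [-0.11, 0.36, 0.26], [0.46, 0.01, 0.70]]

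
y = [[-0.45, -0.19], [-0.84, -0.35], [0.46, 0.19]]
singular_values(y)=[1.15, 0.0]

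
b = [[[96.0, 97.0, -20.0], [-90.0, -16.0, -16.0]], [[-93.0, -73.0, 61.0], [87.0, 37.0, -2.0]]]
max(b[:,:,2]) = 61.0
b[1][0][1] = -73.0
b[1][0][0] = -93.0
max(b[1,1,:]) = 87.0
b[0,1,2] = -16.0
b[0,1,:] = [-90.0, -16.0, -16.0]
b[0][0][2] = -20.0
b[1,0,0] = -93.0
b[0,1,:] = [-90.0, -16.0, -16.0]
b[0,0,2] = -20.0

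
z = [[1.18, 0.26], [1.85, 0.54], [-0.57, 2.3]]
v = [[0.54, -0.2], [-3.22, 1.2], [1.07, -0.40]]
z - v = [[0.64, 0.46],[5.07, -0.66],[-1.64, 2.7]]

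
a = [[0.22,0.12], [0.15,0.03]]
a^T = [[0.22, 0.15], [0.12, 0.03]]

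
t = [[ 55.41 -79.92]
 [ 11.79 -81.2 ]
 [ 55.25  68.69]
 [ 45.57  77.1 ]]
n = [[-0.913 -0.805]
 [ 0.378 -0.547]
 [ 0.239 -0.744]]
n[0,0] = -0.913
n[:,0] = [-0.913, 0.378, 0.239]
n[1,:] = [0.378, -0.547]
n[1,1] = -0.547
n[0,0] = -0.913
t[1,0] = 11.79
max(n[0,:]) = -0.805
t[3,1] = 77.1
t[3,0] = 45.57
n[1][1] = -0.547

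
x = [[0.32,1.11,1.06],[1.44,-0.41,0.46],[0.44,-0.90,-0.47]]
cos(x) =[[0.08, 0.40, -0.19], [-0.08, 0.45, -0.49], [0.56, -0.51, 0.9]]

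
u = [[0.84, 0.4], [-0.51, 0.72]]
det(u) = 0.809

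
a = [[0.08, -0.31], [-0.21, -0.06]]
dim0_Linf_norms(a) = [0.21, 0.31]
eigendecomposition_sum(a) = [[0.17,  -0.16],[-0.11,  0.10]] + [[-0.09,-0.15], [-0.1,-0.16]]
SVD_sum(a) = [[0.07, -0.31], [0.00, -0.01]] + [[0.01,0.0], [-0.21,-0.05]]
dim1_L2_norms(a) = [0.32, 0.22]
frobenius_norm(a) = 0.39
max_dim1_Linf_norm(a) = 0.31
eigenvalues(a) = [0.27, -0.25]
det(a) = -0.07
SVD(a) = [[1.00, 0.03], [0.03, -1.0]] @ diag([0.32024843549265297, 0.21826804522079737]) @ [[0.23, -0.97], [0.97, 0.23]]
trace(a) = 0.02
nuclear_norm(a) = 0.54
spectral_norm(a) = 0.32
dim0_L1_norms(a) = [0.29, 0.37]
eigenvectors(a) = [[0.85, 0.68], [-0.53, 0.73]]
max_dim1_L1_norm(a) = 0.39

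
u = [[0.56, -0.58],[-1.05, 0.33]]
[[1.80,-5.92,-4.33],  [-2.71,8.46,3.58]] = u @ [[2.3, -6.96, -1.53], [-0.88, 3.48, 5.99]]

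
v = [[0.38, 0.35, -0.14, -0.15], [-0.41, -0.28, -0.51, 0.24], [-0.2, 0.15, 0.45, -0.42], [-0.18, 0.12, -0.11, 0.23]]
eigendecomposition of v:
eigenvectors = [[(-0.24-0.38j), (-0.24+0.38j), -0.74+0.00j, (0.71+0j)], [0.73+0.00j, 0.73-0.00j, (0.15+0j), 0.03+0.00j], [-0.03-0.39j, (-0.03+0.39j), 0.54+0.00j, (-0.69+0j)], [(-0.02-0.33j), -0.02+0.33j, (0.36+0j), (-0.15+0j)]]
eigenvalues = [(-0.13+0.38j), (-0.13-0.38j), (0.48+0j), (0.56+0j)]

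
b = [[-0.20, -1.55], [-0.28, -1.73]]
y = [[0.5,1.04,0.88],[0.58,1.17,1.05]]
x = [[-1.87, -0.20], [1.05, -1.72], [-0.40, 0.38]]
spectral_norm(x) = 2.39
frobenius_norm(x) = 2.81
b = y @ x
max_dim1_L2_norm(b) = 1.75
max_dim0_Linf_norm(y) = 1.17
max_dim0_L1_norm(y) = 2.21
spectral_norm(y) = 2.22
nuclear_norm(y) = 2.25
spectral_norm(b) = 2.35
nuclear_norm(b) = 2.39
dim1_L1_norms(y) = [2.42, 2.8]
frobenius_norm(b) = 2.35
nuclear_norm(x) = 3.87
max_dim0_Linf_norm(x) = 1.87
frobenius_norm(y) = 2.22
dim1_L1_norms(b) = [1.75, 2.01]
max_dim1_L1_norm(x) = 2.77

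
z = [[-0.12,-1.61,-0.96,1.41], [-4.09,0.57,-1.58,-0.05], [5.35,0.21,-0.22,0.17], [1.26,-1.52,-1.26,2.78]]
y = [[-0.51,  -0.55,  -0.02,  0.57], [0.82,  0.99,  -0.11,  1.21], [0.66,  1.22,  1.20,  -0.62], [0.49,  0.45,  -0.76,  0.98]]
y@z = [[2.92, -0.36, 0.64, 0.89], [-3.21, -2.62, -3.85, 4.45], [0.57, 0.83, -2.04, -0.65], [-4.73, -2.18, -2.25, 3.26]]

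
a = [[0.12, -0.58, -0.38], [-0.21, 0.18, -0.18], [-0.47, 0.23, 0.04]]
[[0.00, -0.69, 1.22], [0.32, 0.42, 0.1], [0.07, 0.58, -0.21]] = a@[[0.13, -0.65, -0.26], [0.78, 1.25, -1.19], [-1.15, -0.31, -1.47]]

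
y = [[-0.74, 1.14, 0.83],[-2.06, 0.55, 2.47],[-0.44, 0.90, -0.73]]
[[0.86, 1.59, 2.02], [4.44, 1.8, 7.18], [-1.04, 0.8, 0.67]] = y @ [[-0.98,-0.24,-3.24], [-0.71,1.02,-0.57], [1.14,0.3,0.33]]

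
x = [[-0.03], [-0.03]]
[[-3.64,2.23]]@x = [[0.04]]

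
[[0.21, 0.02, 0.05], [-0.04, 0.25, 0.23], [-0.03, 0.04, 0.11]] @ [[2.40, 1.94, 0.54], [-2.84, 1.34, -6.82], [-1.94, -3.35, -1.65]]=[[0.35, 0.27, -0.11], [-1.25, -0.51, -2.11], [-0.40, -0.37, -0.47]]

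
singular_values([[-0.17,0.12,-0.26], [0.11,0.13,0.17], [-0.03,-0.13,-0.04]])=[0.37, 0.22, 0.0]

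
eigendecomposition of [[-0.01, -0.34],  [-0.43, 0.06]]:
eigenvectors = [[-0.7, 0.63], [-0.72, -0.78]]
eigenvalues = [-0.36, 0.41]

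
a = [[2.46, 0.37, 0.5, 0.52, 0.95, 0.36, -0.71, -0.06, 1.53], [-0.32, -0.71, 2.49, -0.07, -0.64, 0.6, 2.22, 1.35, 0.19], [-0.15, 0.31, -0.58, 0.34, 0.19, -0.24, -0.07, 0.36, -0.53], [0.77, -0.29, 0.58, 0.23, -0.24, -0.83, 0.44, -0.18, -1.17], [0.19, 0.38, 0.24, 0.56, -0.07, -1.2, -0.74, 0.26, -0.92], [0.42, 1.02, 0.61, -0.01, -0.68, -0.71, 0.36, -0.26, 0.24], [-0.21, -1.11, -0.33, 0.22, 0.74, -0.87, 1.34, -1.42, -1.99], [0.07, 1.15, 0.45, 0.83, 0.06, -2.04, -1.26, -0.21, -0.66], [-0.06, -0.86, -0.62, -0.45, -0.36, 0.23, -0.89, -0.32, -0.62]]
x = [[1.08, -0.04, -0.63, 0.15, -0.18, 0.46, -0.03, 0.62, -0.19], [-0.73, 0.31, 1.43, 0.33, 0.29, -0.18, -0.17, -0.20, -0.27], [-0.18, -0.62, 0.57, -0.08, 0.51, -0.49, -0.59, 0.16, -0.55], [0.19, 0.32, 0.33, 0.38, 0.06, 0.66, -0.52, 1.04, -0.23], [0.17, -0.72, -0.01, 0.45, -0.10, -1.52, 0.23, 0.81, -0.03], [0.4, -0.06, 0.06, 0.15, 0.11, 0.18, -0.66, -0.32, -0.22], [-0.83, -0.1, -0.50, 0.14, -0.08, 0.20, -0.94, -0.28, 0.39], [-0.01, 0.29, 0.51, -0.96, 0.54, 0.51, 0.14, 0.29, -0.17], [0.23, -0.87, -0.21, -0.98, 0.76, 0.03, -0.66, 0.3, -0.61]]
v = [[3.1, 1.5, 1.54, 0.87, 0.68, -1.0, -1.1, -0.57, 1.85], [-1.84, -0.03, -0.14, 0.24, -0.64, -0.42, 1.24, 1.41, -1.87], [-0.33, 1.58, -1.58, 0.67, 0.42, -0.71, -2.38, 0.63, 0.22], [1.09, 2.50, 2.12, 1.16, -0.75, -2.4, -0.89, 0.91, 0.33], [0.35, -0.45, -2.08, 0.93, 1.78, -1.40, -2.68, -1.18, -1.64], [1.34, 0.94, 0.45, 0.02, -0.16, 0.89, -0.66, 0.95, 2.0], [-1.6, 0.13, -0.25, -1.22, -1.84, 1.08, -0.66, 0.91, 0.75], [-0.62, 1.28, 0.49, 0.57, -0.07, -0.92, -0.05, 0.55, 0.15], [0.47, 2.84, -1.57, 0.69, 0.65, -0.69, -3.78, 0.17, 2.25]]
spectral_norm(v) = 8.20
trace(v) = 7.46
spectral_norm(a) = 4.32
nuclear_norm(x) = 11.23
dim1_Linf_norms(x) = [1.08, 1.43, 0.62, 1.04, 1.52, 0.66, 0.94, 0.96, 0.98]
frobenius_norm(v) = 11.95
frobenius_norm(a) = 7.58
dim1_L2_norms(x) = [1.5, 1.74, 1.39, 1.5, 1.94, 0.91, 1.46, 1.4, 1.81]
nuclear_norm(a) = 17.87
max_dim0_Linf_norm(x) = 1.52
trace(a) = 1.13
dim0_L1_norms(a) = [4.65, 6.2, 6.4, 3.23, 3.93, 7.08, 8.03, 4.42, 7.85]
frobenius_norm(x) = 4.63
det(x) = 0.00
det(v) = -0.01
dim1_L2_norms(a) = [3.25, 3.79, 1.04, 1.85, 1.86, 1.68, 3.24, 2.91, 1.67]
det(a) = -0.03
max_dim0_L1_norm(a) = 8.03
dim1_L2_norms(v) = [4.63, 3.33, 3.51, 4.62, 4.68, 3.01, 3.24, 1.94, 5.61]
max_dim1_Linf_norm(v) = 3.78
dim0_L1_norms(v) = [10.74, 11.25, 10.22, 6.37, 6.99, 9.51, 13.44, 7.28, 11.06]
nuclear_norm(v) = 25.70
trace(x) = 1.16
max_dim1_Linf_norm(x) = 1.52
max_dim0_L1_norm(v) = 13.44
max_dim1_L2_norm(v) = 5.61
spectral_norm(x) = 2.29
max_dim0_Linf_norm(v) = 3.78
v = x @ a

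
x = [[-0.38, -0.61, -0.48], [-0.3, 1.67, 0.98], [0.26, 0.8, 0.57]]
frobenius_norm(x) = 2.37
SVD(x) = [[0.33, 0.7, 0.63], [-0.84, 0.52, -0.14], [-0.43, -0.48, 0.76]] @ diag([2.302935622502966, 0.5614156349368166, 5.878239698799201e-05]) @ [[0.01, -0.85, -0.53], [-0.98, 0.1, -0.18], [0.21, 0.52, -0.83]]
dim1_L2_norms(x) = [0.86, 1.96, 1.02]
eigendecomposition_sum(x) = [[-0.41,  -0.07,  -0.14], [-0.21,  -0.03,  -0.07], [0.30,  0.05,  0.11]] + [[0.0, -0.0, 0.00], [0.00, -0.00, 0.0], [-0.00, 0.00, -0.00]] + [[0.03, -0.54, -0.34], [-0.09, 1.70, 1.05], [-0.04, 0.75, 0.46]]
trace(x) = 1.86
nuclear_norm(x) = 2.86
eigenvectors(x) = [[0.75,-0.21,-0.28], [0.38,-0.52,0.88], [-0.55,0.83,0.39]]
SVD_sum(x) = [[0.00,-0.65,-0.41], [-0.01,1.64,1.03], [-0.01,0.83,0.52]] + [[-0.38, 0.04, -0.07],[-0.29, 0.03, -0.05],[0.27, -0.03, 0.05]] + [[0.0, 0.0, -0.0], [-0.00, -0.00, 0.0], [0.00, 0.00, -0.00]]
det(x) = 0.00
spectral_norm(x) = 2.30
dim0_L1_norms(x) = [0.94, 3.08, 2.03]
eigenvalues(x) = [-0.34, -0.0, 2.2]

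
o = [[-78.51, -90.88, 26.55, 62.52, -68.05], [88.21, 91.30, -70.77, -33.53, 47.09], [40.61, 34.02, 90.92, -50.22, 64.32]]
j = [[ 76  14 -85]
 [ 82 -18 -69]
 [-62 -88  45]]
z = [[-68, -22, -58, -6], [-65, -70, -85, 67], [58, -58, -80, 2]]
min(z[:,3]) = -6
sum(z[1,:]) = -153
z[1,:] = [-65, -70, -85, 67]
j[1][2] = -69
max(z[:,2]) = -58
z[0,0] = -68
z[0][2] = -58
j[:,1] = [14, -18, -88]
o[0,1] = -90.88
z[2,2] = -80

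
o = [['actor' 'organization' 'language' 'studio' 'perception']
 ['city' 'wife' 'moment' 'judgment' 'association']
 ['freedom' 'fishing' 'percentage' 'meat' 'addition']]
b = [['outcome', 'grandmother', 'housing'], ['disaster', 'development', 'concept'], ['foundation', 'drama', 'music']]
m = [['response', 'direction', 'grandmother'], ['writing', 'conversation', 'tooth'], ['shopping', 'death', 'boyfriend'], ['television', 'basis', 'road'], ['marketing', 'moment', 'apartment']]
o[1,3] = 'judgment'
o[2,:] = ['freedom', 'fishing', 'percentage', 'meat', 'addition']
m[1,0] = 'writing'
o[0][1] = 'organization'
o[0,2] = 'language'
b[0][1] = 'grandmother'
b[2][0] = 'foundation'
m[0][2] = 'grandmother'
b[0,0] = 'outcome'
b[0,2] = 'housing'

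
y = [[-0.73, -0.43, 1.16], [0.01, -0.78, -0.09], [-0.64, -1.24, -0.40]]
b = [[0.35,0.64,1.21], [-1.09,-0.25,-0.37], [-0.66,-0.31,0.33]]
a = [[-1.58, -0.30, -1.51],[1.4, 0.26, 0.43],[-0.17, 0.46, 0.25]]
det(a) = -0.70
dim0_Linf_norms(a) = [1.58, 0.46, 1.51]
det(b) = 0.53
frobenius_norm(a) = 2.72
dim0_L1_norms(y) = [1.38, 2.45, 1.65]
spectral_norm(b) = 1.68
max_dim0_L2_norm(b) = 1.32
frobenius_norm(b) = 2.01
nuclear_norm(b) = 3.03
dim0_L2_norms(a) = [2.12, 0.61, 1.59]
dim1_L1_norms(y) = [2.32, 0.88, 2.28]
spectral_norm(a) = 2.60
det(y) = -0.77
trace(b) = 0.43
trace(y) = -1.91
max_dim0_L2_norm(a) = 2.12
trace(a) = -1.07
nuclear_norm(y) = 3.37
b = y @ a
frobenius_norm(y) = 2.19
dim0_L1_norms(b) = [2.1, 1.2, 1.91]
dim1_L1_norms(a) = [3.39, 2.09, 0.88]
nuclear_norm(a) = 3.67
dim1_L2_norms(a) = [2.21, 1.49, 0.55]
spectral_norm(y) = 1.72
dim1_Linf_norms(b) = [1.21, 1.09, 0.66]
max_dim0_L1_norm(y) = 2.45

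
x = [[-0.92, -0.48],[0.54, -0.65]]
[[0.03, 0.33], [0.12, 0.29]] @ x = [[0.15, -0.23], [0.05, -0.25]]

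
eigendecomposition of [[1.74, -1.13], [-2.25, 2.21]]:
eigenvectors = [[-0.63, 0.52],  [-0.77, -0.85]]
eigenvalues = [0.36, 3.59]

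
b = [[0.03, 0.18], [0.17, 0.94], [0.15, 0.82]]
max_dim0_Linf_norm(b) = 0.94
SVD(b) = [[-0.14, 0.89],  [-0.75, 0.19],  [-0.65, -0.41]] @ diag([1.2808947725134103, 0.0029294620357422562]) @ [[-0.18,-0.98], [-0.98,0.18]]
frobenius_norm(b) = 1.28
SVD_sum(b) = [[0.03, 0.18], [0.17, 0.94], [0.15, 0.82]] + [[-0.00,0.00], [-0.00,0.00], [0.00,-0.0]]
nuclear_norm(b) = 1.28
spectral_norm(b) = 1.28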